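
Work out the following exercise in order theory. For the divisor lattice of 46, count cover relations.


A cover relation a -< b holds when a < b with no c strictly between.
Cover relations:
  1 -< 2
  1 -< 23
  2 -< 46
  23 -< 46
Total: 4


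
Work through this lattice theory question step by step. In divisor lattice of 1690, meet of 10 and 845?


In a divisor lattice, meet = gcd (greatest common divisor).
By Euclidean algorithm or factoring: gcd(10,845) = 5


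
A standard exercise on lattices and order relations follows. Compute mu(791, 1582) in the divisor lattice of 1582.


In a divisor lattice, mu(a,b) = mu(b/a) where mu is the classical Mobius function.
b/a = 1582/791 = 2
Prime factorization of 2: primes [2]
2 is squarefree with 1 prime factor(s), so mu(2) = (-1)^1 = -1


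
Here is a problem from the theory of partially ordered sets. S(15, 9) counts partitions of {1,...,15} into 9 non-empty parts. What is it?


S(n,k) = k*S(n-1,k) + S(n-1,k-1).
S(14,9) = 5135130, S(14,8) = 20912320
S(15,9) = 9*5135130 + 20912320 = 46216170 + 20912320
S(15,9) = 67128490


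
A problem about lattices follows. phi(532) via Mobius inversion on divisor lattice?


phi(n) = n * prod_{p|n} (1 - 1/p).
Prime divisors of 532: [2, 7, 19]
phi(532) = 532 * (1 - 1/2) * (1 - 1/7) * (1 - 1/19)
phi(532) = 216


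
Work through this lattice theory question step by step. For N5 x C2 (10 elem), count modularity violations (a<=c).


Modular law: if a <= c then a v (b ^ c) = (a v b) ^ c.
Check all triples (a,b,c) with a <= c among 10 elements.
  e.g. a=(a,0), b=(c,0), c=(b,0): lhs=(a,0) != rhs=(b,0)
  e.g. a=(a,0), b=(c,1), c=(b,0): lhs=(a,0) != rhs=(b,0)
Total violating triples: 6


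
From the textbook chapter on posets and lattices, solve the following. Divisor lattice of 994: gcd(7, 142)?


Meet=gcd.
gcd(7,142)=1


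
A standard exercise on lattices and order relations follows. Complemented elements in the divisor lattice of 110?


An element a is complemented if some b has a meet b = bottom, a join b = top.
a is complemented iff gcd(a, n/a)=1, i.e. a is a unitary divisor of 110.
Complemented elements: 1, 2, 5, 10, 11, 22, ... (2 more)
Count: 8


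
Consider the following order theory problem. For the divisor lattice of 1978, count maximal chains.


A maximal chain goes from the minimum element to a maximal element via cover relations.
Counting all min-to-max paths in the cover graph.
Total maximal chains: 6


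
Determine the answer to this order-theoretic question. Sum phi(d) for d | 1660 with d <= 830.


Divisors of 1660 up to 830: [1, 2, 4, 5, 10, 20, 83, 166, 332, 415, 830]
phi values: [1, 1, 2, 4, 4, 8, 82, 82, 164, 328, 328]
Sum = 1004


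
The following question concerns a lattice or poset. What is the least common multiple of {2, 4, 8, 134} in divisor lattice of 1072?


In a divisor lattice, join = lcm (least common multiple).
Compute lcm iteratively: start with first element, then lcm(current, next).
Elements: [2, 4, 8, 134]
lcm(2,4) = 4
lcm(4,8) = 8
lcm(8,134) = 536
Final lcm = 536


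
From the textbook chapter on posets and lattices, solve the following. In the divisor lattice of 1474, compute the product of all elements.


Divisors of 1474: [1, 2, 11, 22, 67, 134, 737, 1474]
Product = n^(d(n)/2) = 1474^(8/2)
Product = 4720521000976


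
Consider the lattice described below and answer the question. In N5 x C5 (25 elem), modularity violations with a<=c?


Modular law: if a <= c then a v (b ^ c) = (a v b) ^ c.
Check all triples (a,b,c) with a <= c among 25 elements.
  e.g. a=(a,0), b=(c,0), c=(b,0): lhs=(a,0) != rhs=(b,0)
  e.g. a=(a,0), b=(c,1), c=(b,0): lhs=(a,0) != rhs=(b,0)
Total violating triples: 75


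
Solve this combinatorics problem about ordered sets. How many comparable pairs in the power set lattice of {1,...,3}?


A comparable pair {a,b} has a < b or b < a in the order.
Count unordered pairs where one element is strictly below the other.
Examples: {{},{1}}, {{},{2}}, {{},{3}}, {{},{1,2}}, ...
Total comparable pairs: 19


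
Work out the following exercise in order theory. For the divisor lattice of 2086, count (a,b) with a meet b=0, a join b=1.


Complement pair (a,b): a meet b = bottom, a join b = top.
Here: gcd(a,b)=1 and lcm(a,b)=2086, i.e. a*b=2086 with a,b coprime.
Pairs found: (1,2086), (2,1043), (7,298), (14,149), ... (4 more)
Total ordered pairs: 8


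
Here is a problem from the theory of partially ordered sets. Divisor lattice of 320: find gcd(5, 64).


In a divisor lattice, meet = gcd (greatest common divisor).
By Euclidean algorithm or factoring: gcd(5,64) = 1


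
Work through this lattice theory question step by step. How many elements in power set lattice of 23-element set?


Power set = 2^n.
2^23 = 8388608


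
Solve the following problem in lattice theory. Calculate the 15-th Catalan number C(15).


C(n) = C(2n, n) / (n+1).
C(30, 15) = 155117520
C(15) = 155117520 / 16 = 9694845


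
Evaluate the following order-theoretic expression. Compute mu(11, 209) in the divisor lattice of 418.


In a divisor lattice, mu(a,b) = mu(b/a) where mu is the classical Mobius function.
b/a = 209/11 = 19
Prime factorization of 19: primes [19]
19 is squarefree with 1 prime factor(s), so mu(19) = (-1)^1 = -1


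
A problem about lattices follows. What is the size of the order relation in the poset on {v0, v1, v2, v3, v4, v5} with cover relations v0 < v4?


The order relation is {(a,b) : a <= b}, reflexive so it includes (a,a).
Examples: (v0,v0), (v0,v4), (v1,v1), (v2,v2), (v3,v3), ...
Total ordered pairs: 7


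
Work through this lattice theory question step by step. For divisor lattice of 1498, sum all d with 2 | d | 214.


Interval [2,214] in divisors of 1498: [2, 214]
Sum = 216


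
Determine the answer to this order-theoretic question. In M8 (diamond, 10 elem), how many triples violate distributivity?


Distributive law: a ^ (b v c) = (a ^ b) v (a ^ c).
Check all 10^3 = 1000 ordered triples (a,b,c).
  e.g. a=a1, b=a2, c=a3: lhs=a1 != rhs=0
  e.g. a=a1, b=a2, c=a4: lhs=a1 != rhs=0
Total violating triples: 336


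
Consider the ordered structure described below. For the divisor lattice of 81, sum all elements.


sigma(n) = sum of divisors.
Divisors of 81: [1, 3, 9, 27, 81]
Sum = 121


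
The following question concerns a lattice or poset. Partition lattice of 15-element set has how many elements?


B(n) = number of set partitions of an n-element set.
B(n) satisfies the recurrence: B(n+1) = sum_k C(n,k)*B(k).
B(15) = 1382958545


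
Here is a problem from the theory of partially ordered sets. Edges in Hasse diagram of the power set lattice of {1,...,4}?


A cover relation a -< b holds when a < b with no c strictly between.
Cover relations:
  {} -< {1}
  {} -< {2}
  {} -< {3}
  {} -< {4}
  {1} -< {1,2}
  {1} -< {1,3}
  {1} -< {1,4}
  {2} -< {1,2}
  ...24 more
Total: 32


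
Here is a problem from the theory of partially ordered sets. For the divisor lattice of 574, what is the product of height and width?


Height = length of longest chain minus 1; width = size of largest antichain.
A maximum chain: 1 | 41 | 287 | 574  (height 3).
A maximum antichain: {2, 7, 41}  (width 3).
Product = 3 * 3 = 9


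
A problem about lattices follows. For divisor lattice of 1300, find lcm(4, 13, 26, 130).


In a divisor lattice, join = lcm (least common multiple).
Compute lcm iteratively: start with first element, then lcm(current, next).
Elements: [4, 13, 26, 130]
lcm(4,13) = 52
lcm(52,26) = 52
lcm(52,130) = 260
Final lcm = 260


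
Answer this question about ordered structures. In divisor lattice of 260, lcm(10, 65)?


Join=lcm.
gcd(10,65)=5
lcm=130


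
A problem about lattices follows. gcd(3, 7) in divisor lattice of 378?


Meet=gcd.
gcd(3,7)=1


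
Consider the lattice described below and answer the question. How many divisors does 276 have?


Divisors of 276: [1, 2, 3, 4, 6, 12, 23, 46, 69, 92, 138, 276]
Count: 12


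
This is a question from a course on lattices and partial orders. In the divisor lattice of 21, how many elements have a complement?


An element a is complemented if some b has a meet b = bottom, a join b = top.
a is complemented iff gcd(a, n/a)=1, i.e. a is a unitary divisor of 21.
Complemented elements: 1, 3, 7, 21
Count: 4


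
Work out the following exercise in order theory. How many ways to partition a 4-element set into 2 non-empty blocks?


S(n,k) = k*S(n-1,k) + S(n-1,k-1).
S(3,2) = 3, S(3,1) = 1
S(4,2) = 2*3 + 1 = 6 + 1
S(4,2) = 7


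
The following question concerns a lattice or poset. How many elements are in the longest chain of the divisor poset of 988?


A chain is a totally ordered subset; we count the number of elements in a maximum chain.
Compute, for each element x, the size of the longest chain ending at x:
  1: 1
  2: 2
  13: 2
  19: 2
  4: 3
  26: 3
  ...
A maximum chain: 1 < 2 < 4 < 52 < 988
Number of elements in the longest chain: 5


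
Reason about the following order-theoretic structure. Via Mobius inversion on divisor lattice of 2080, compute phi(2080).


phi(n) = n * prod_{p|n} (1 - 1/p).
Prime divisors of 2080: [2, 5, 13]
phi(2080) = 2080 * (1 - 1/2) * (1 - 1/5) * (1 - 1/13)
phi(2080) = 768


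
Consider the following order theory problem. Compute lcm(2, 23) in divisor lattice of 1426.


In a divisor lattice, join = lcm (least common multiple).
gcd(2,23) = 1
lcm(2,23) = 2*23/gcd = 46/1 = 46


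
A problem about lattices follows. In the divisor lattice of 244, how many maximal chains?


A maximal chain goes from the minimum element to a maximal element via cover relations.
Counting all min-to-max paths in the cover graph.
Total maximal chains: 3


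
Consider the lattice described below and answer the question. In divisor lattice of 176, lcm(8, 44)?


Join=lcm.
gcd(8,44)=4
lcm=88


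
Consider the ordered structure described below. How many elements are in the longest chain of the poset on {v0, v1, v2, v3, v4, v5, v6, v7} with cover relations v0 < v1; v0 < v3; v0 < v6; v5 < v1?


A chain is a totally ordered subset; we count the number of elements in a maximum chain.
Compute, for each element x, the size of the longest chain ending at x:
  v0: 1
  v2: 1
  v4: 1
  v5: 1
  v7: 1
  v3: 2
  ...
A maximum chain: v0 < v1
Number of elements in the longest chain: 2


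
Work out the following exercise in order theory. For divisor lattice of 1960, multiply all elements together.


Divisors of 1960: [1, 2, 4, 5, 7, 8, 10, 14, 20, 28, 35, 40, 49, 56, 70, 98, 140, 196, 245, 280, 392, 490, 980, 1960]
Product = n^(d(n)/2) = 1960^(24/2)
Product = 3214199700417740936751087616000000000000


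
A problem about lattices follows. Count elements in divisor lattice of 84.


Divisors of 84: [1, 2, 3, 4, 6, 7, 12, 14, 21, 28, 42, 84]
Count: 12


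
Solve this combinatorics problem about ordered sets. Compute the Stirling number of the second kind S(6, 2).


S(n,k) = k*S(n-1,k) + S(n-1,k-1).
S(5,2) = 15, S(5,1) = 1
S(6,2) = 2*15 + 1 = 30 + 1
S(6,2) = 31


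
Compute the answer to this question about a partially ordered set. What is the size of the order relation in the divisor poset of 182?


The order relation is {(a,b) : a <= b}, reflexive so it includes (a,a).
Examples: (1,1), (1,13), (1,14), (1,182), (1,2), ...
Total ordered pairs: 27


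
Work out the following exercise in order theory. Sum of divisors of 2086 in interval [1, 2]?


Interval [1,2] in divisors of 2086: [1, 2]
Sum = 3


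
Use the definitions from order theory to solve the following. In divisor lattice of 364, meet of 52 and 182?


In a divisor lattice, meet = gcd (greatest common divisor).
By Euclidean algorithm or factoring: gcd(52,182) = 26


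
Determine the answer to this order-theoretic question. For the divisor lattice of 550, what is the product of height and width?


Height = length of longest chain minus 1; width = size of largest antichain.
A maximum chain: 1 | 11 | 55 | 275 | 550  (height 4).
A maximum antichain: {10, 22, 25, 55}  (width 4).
Product = 4 * 4 = 16


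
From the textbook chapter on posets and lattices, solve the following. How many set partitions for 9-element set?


B(n) = number of set partitions of an n-element set.
B(n) satisfies the recurrence: B(n+1) = sum_k C(n,k)*B(k).
B(9) = 21147


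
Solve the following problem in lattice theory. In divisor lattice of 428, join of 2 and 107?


In a divisor lattice, join = lcm (least common multiple).
gcd(2,107) = 1
lcm(2,107) = 2*107/gcd = 214/1 = 214


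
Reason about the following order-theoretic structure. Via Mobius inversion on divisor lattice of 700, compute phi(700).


phi(n) = n * prod_{p|n} (1 - 1/p).
Prime divisors of 700: [2, 5, 7]
phi(700) = 700 * (1 - 1/2) * (1 - 1/5) * (1 - 1/7)
phi(700) = 240


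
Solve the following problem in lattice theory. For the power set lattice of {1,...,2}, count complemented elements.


An element a is complemented if some b has a meet b = bottom, a join b = top.
every subset A has complement S\A, so all elements are complemented.
Complemented elements: {}, {1}, {2}, {1,2}
Count: 4


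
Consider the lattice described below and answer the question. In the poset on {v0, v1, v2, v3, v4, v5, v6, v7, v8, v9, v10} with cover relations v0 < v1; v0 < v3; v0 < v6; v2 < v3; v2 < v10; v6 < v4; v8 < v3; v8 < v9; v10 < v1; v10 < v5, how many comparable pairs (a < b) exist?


A comparable pair {a,b} has a < b or b < a in the order.
Count unordered pairs where one element is strictly below the other.
Examples: {v0,v1}, {v0,v3}, {v0,v4}, {v0,v6}, ...
Total comparable pairs: 13


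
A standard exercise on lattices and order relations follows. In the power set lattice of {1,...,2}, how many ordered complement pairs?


Complement pair (a,b): a meet b = bottom, a join b = top.
Here: A intersect B = {} and A union B = {1,...,2}.
Pairs found: ({},{1,2}), ({1},{2}), ({2},{1}), ({1,2},{})
Total ordered pairs: 4


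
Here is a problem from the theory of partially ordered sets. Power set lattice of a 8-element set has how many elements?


Power set = 2^n.
2^8 = 256


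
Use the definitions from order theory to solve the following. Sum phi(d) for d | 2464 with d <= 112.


Divisors of 2464 up to 112: [1, 2, 4, 7, 8, 11, 14, 16, 22, 28, 32, 44, 56, 77, 88, 112]
phi values: [1, 1, 2, 6, 4, 10, 6, 8, 10, 12, 16, 20, 24, 60, 40, 48]
Sum = 268


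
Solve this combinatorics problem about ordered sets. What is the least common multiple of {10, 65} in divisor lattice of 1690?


In a divisor lattice, join = lcm (least common multiple).
Compute lcm iteratively: start with first element, then lcm(current, next).
Elements: [10, 65]
lcm(10,65) = 130
Final lcm = 130


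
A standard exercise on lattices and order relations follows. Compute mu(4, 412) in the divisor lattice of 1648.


In a divisor lattice, mu(a,b) = mu(b/a) where mu is the classical Mobius function.
b/a = 412/4 = 103
Prime factorization of 103: primes [103]
103 is squarefree with 1 prime factor(s), so mu(103) = (-1)^1 = -1


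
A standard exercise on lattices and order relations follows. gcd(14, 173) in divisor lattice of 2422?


Meet=gcd.
gcd(14,173)=1


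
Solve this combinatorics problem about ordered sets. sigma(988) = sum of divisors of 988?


sigma(n) = sum of divisors.
Divisors of 988: [1, 2, 4, 13, 19, 26, 38, 52, 76, 247, 494, 988]
Sum = 1960


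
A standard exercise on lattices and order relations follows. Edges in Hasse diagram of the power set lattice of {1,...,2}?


A cover relation a -< b holds when a < b with no c strictly between.
Cover relations:
  {} -< {1}
  {} -< {2}
  {1} -< {1,2}
  {2} -< {1,2}
Total: 4


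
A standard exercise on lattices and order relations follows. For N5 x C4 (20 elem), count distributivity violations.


Distributive law: a ^ (b v c) = (a ^ b) v (a ^ c).
Check all 20^3 = 8000 ordered triples (a,b,c).
  e.g. a=(b,0), b=(a,0), c=(c,0): lhs=(b,0) != rhs=(a,0)
  e.g. a=(b,0), b=(a,0), c=(c,1): lhs=(b,0) != rhs=(a,0)
Total violating triples: 128


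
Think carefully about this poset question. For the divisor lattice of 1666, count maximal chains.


A maximal chain goes from the minimum element to a maximal element via cover relations.
Counting all min-to-max paths in the cover graph.
Total maximal chains: 12


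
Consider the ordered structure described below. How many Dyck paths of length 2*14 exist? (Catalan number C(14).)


C(n) = C(2n, n) / (n+1).
C(28, 14) = 40116600
C(14) = 40116600 / 15 = 2674440


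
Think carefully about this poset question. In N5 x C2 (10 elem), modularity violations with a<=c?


Modular law: if a <= c then a v (b ^ c) = (a v b) ^ c.
Check all triples (a,b,c) with a <= c among 10 elements.
  e.g. a=(a,0), b=(c,0), c=(b,0): lhs=(a,0) != rhs=(b,0)
  e.g. a=(a,0), b=(c,1), c=(b,0): lhs=(a,0) != rhs=(b,0)
Total violating triples: 6


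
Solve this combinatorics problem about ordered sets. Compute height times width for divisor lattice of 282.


Height = length of longest chain minus 1; width = size of largest antichain.
A maximum chain: 1 | 47 | 141 | 282  (height 3).
A maximum antichain: {2, 3, 47}  (width 3).
Product = 3 * 3 = 9


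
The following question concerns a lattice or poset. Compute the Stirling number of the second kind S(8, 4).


S(n,k) = k*S(n-1,k) + S(n-1,k-1).
S(7,4) = 350, S(7,3) = 301
S(8,4) = 4*350 + 301 = 1400 + 301
S(8,4) = 1701


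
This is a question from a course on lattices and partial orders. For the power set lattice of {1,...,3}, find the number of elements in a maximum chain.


A chain is a totally ordered subset; we count the number of elements in a maximum chain.
Compute, for each element x, the size of the longest chain ending at x:
  {}: 1
  {1}: 2
  {2}: 2
  {3}: 2
  {1,2}: 3
  {1,3}: 3
  ...
A maximum chain: {} < {1} < {1,2} < {1,2,3}
Number of elements in the longest chain: 4


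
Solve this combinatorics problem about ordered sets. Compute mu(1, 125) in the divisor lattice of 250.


In a divisor lattice, mu(a,b) = mu(b/a) where mu is the classical Mobius function.
b/a = 125/1 = 125
Prime factorization of 125: primes [5]
125 is not squarefree, so mu(125) = 0


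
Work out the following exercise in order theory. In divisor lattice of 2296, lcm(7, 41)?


Join=lcm.
gcd(7,41)=1
lcm=287


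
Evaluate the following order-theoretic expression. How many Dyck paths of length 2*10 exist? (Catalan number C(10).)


C(n) = C(2n, n) / (n+1).
C(20, 10) = 184756
C(10) = 184756 / 11 = 16796


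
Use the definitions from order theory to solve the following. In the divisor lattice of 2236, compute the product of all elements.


Divisors of 2236: [1, 2, 4, 13, 26, 43, 52, 86, 172, 559, 1118, 2236]
Product = n^(d(n)/2) = 2236^(12/2)
Product = 124977201386211905536


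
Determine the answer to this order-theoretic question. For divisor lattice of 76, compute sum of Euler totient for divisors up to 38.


Divisors of 76 up to 38: [1, 2, 4, 19, 38]
phi values: [1, 1, 2, 18, 18]
Sum = 40


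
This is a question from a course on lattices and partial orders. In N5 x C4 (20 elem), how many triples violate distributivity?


Distributive law: a ^ (b v c) = (a ^ b) v (a ^ c).
Check all 20^3 = 8000 ordered triples (a,b,c).
  e.g. a=(b,0), b=(a,0), c=(c,0): lhs=(b,0) != rhs=(a,0)
  e.g. a=(b,0), b=(a,0), c=(c,1): lhs=(b,0) != rhs=(a,0)
Total violating triples: 128


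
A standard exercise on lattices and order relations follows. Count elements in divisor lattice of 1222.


Divisors of 1222: [1, 2, 13, 26, 47, 94, 611, 1222]
Count: 8


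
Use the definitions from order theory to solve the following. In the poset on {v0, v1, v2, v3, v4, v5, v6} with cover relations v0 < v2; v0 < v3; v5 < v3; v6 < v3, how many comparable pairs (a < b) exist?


A comparable pair {a,b} has a < b or b < a in the order.
Count unordered pairs where one element is strictly below the other.
Examples: {v0,v2}, {v0,v3}, {v3,v5}, {v3,v6}
Total comparable pairs: 4


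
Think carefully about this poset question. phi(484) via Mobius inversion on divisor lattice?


phi(n) = n * prod_{p|n} (1 - 1/p).
Prime divisors of 484: [2, 11]
phi(484) = 484 * (1 - 1/2) * (1 - 1/11)
phi(484) = 220


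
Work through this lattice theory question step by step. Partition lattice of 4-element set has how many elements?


B(n) = number of set partitions of an n-element set.
B(n) satisfies the recurrence: B(n+1) = sum_k C(n,k)*B(k).
B(4) = 15


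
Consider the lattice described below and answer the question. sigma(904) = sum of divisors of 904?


sigma(n) = sum of divisors.
Divisors of 904: [1, 2, 4, 8, 113, 226, 452, 904]
Sum = 1710


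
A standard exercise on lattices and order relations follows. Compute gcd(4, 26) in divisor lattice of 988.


In a divisor lattice, meet = gcd (greatest common divisor).
By Euclidean algorithm or factoring: gcd(4,26) = 2


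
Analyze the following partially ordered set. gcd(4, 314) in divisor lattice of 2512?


Meet=gcd.
gcd(4,314)=2


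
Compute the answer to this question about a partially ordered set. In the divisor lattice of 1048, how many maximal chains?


A maximal chain goes from the minimum element to a maximal element via cover relations.
Counting all min-to-max paths in the cover graph.
Total maximal chains: 4


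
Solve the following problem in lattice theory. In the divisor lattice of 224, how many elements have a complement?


An element a is complemented if some b has a meet b = bottom, a join b = top.
a is complemented iff gcd(a, n/a)=1, i.e. a is a unitary divisor of 224.
Complemented elements: 1, 7, 32, 224
Count: 4


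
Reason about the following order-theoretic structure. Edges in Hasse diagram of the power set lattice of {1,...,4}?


A cover relation a -< b holds when a < b with no c strictly between.
Cover relations:
  {} -< {1}
  {} -< {2}
  {} -< {3}
  {} -< {4}
  {1} -< {1,2}
  {1} -< {1,3}
  {1} -< {1,4}
  {2} -< {1,2}
  ...24 more
Total: 32


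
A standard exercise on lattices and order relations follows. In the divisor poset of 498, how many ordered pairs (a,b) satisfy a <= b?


The order relation is {(a,b) : a <= b}, reflexive so it includes (a,a).
Examples: (1,1), (1,166), (1,2), (1,249), (1,3), ...
Total ordered pairs: 27


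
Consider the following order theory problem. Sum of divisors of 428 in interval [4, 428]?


Interval [4,428] in divisors of 428: [4, 428]
Sum = 432


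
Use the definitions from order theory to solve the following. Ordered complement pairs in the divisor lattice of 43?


Complement pair (a,b): a meet b = bottom, a join b = top.
Here: gcd(a,b)=1 and lcm(a,b)=43, i.e. a*b=43 with a,b coprime.
Pairs found: (1,43), (43,1)
Total ordered pairs: 2


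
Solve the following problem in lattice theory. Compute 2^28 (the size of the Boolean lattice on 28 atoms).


Power set = 2^n.
2^28 = 268435456


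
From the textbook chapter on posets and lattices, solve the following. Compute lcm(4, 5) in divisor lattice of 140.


In a divisor lattice, join = lcm (least common multiple).
gcd(4,5) = 1
lcm(4,5) = 4*5/gcd = 20/1 = 20


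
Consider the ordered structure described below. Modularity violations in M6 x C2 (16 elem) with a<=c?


Modular law: if a <= c then a v (b ^ c) = (a v b) ^ c.
Check all triples (a,b,c) with a <= c among 16 elements.
This lattice is modular (diamonds M_m and their chain-products are modular).
Total violating triples: 0


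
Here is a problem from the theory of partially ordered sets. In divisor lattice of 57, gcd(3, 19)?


Meet=gcd.
gcd(3,19)=1


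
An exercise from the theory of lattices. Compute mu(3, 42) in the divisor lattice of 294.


In a divisor lattice, mu(a,b) = mu(b/a) where mu is the classical Mobius function.
b/a = 42/3 = 14
Prime factorization of 14: primes [2, 7]
14 is squarefree with 2 prime factor(s), so mu(14) = (-1)^2 = 1


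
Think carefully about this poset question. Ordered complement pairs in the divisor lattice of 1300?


Complement pair (a,b): a meet b = bottom, a join b = top.
Here: gcd(a,b)=1 and lcm(a,b)=1300, i.e. a*b=1300 with a,b coprime.
Pairs found: (1,1300), (4,325), (13,100), (25,52), ... (4 more)
Total ordered pairs: 8


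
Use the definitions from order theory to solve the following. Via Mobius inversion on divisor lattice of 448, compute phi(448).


phi(n) = n * prod_{p|n} (1 - 1/p).
Prime divisors of 448: [2, 7]
phi(448) = 448 * (1 - 1/2) * (1 - 1/7)
phi(448) = 192


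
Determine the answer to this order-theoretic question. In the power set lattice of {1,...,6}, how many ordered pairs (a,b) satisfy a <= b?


The order relation is {(a,b) : a <= b}, reflexive so it includes (a,a).
Examples: ({},{}), ({},{1,2}), ({},{1,2,3}), ({},{1,2,3,4}), ({},{1,2,3,4,5}), ...
Total ordered pairs: 729


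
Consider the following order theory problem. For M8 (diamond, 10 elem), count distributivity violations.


Distributive law: a ^ (b v c) = (a ^ b) v (a ^ c).
Check all 10^3 = 1000 ordered triples (a,b,c).
  e.g. a=a1, b=a2, c=a3: lhs=a1 != rhs=0
  e.g. a=a1, b=a2, c=a4: lhs=a1 != rhs=0
Total violating triples: 336


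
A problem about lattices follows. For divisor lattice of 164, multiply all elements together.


Divisors of 164: [1, 2, 4, 41, 82, 164]
Product = n^(d(n)/2) = 164^(6/2)
Product = 4410944


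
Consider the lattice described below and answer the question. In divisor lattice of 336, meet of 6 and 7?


In a divisor lattice, meet = gcd (greatest common divisor).
By Euclidean algorithm or factoring: gcd(6,7) = 1


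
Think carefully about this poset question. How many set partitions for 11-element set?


B(n) = number of set partitions of an n-element set.
B(n) satisfies the recurrence: B(n+1) = sum_k C(n,k)*B(k).
B(11) = 678570


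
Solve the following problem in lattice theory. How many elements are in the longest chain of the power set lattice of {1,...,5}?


A chain is a totally ordered subset; we count the number of elements in a maximum chain.
Compute, for each element x, the size of the longest chain ending at x:
  {}: 1
  {1}: 2
  {2}: 2
  {3}: 2
  {4}: 2
  {5}: 2
  ...
A maximum chain: {} < {1} < {1,2} < {1,2,3} < {1,2,3,4} < {1,2,3,4,5}
Number of elements in the longest chain: 6


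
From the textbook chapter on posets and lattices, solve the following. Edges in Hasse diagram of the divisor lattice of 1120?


A cover relation a -< b holds when a < b with no c strictly between.
Cover relations:
  1 -< 2
  1 -< 5
  1 -< 7
  2 -< 4
  2 -< 10
  2 -< 14
  4 -< 8
  4 -< 20
  ...36 more
Total: 44


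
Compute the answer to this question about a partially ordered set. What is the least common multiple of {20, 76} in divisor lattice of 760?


In a divisor lattice, join = lcm (least common multiple).
Compute lcm iteratively: start with first element, then lcm(current, next).
Elements: [20, 76]
lcm(20,76) = 380
Final lcm = 380


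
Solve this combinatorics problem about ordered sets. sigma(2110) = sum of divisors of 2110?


sigma(n) = sum of divisors.
Divisors of 2110: [1, 2, 5, 10, 211, 422, 1055, 2110]
Sum = 3816


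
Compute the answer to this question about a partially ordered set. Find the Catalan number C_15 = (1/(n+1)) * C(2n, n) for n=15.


C(n) = C(2n, n) / (n+1).
C(30, 15) = 155117520
C(15) = 155117520 / 16 = 9694845


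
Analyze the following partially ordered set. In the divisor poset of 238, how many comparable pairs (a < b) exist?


A comparable pair {a,b} has a < b or b < a in the order.
Count unordered pairs where one element is strictly below the other.
Examples: {1,2}, {1,7}, {1,14}, {1,17}, ...
Total comparable pairs: 19


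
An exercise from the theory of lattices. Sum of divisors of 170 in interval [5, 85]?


Interval [5,85] in divisors of 170: [5, 85]
Sum = 90


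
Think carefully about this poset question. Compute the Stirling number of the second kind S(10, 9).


S(n,k) = k*S(n-1,k) + S(n-1,k-1).
S(9,9) = 1, S(9,8) = 36
S(10,9) = 9*1 + 36 = 9 + 36
S(10,9) = 45


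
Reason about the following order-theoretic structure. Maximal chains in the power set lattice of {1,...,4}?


A maximal chain goes from the minimum element to a maximal element via cover relations.
Counting all min-to-max paths in the cover graph.
Total maximal chains: 24


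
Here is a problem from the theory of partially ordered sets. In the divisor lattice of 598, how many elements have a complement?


An element a is complemented if some b has a meet b = bottom, a join b = top.
a is complemented iff gcd(a, n/a)=1, i.e. a is a unitary divisor of 598.
Complemented elements: 1, 2, 13, 23, 26, 46, ... (2 more)
Count: 8


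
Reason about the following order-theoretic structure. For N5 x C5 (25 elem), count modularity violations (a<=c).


Modular law: if a <= c then a v (b ^ c) = (a v b) ^ c.
Check all triples (a,b,c) with a <= c among 25 elements.
  e.g. a=(a,0), b=(c,0), c=(b,0): lhs=(a,0) != rhs=(b,0)
  e.g. a=(a,0), b=(c,1), c=(b,0): lhs=(a,0) != rhs=(b,0)
Total violating triples: 75


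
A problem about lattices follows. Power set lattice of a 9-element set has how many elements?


Power set = 2^n.
2^9 = 512


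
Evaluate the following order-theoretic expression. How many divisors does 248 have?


Divisors of 248: [1, 2, 4, 8, 31, 62, 124, 248]
Count: 8


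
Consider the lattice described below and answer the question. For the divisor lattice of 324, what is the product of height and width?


Height = length of longest chain minus 1; width = size of largest antichain.
A maximum chain: 1 | 3 | 9 | 27 | 81 | 162 | 324  (height 6).
A maximum antichain: {4, 6, 9}  (width 3).
Product = 6 * 3 = 18


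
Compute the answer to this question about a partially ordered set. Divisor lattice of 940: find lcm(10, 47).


In a divisor lattice, join = lcm (least common multiple).
gcd(10,47) = 1
lcm(10,47) = 10*47/gcd = 470/1 = 470


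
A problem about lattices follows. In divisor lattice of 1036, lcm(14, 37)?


Join=lcm.
gcd(14,37)=1
lcm=518


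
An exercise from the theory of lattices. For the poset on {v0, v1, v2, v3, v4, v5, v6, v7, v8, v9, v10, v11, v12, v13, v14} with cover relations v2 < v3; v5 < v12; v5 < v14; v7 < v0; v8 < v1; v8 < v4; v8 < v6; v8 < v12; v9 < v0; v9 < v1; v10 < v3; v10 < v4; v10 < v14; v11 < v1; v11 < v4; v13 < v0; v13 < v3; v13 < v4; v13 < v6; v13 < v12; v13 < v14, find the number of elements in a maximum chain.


A chain is a totally ordered subset; we count the number of elements in a maximum chain.
Compute, for each element x, the size of the longest chain ending at x:
  v2: 1
  v5: 1
  v7: 1
  v8: 1
  v9: 1
  v10: 1
  ...
A maximum chain: v7 < v0
Number of elements in the longest chain: 2


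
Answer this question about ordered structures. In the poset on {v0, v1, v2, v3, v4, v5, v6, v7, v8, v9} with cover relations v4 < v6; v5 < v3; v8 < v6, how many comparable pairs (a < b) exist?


A comparable pair {a,b} has a < b or b < a in the order.
Count unordered pairs where one element is strictly below the other.
Examples: {v3,v5}, {v4,v6}, {v6,v8}
Total comparable pairs: 3


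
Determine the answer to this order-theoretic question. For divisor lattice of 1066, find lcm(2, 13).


In a divisor lattice, join = lcm (least common multiple).
Compute lcm iteratively: start with first element, then lcm(current, next).
Elements: [2, 13]
lcm(2,13) = 26
Final lcm = 26


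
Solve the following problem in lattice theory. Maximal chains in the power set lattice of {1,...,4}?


A maximal chain goes from the minimum element to a maximal element via cover relations.
Counting all min-to-max paths in the cover graph.
Total maximal chains: 24


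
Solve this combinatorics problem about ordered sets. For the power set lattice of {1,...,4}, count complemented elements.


An element a is complemented if some b has a meet b = bottom, a join b = top.
every subset A has complement S\A, so all elements are complemented.
Complemented elements: {}, {1}, {2}, {3}, {4}, {1,2}, ... (10 more)
Count: 16


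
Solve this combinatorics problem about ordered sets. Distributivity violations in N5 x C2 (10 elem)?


Distributive law: a ^ (b v c) = (a ^ b) v (a ^ c).
Check all 10^3 = 1000 ordered triples (a,b,c).
  e.g. a=(b,0), b=(a,0), c=(c,0): lhs=(b,0) != rhs=(a,0)
  e.g. a=(b,0), b=(a,0), c=(c,1): lhs=(b,0) != rhs=(a,0)
Total violating triples: 16


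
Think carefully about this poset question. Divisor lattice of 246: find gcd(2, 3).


In a divisor lattice, meet = gcd (greatest common divisor).
By Euclidean algorithm or factoring: gcd(2,3) = 1


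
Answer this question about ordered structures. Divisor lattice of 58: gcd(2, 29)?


Meet=gcd.
gcd(2,29)=1


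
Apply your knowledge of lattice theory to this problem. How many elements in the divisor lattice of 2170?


Divisors of 2170: [1, 2, 5, 7, 10, 14, 31, 35, 62, 70, 155, 217, 310, 434, 1085, 2170]
Count: 16


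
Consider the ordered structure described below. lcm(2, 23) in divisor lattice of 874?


Join=lcm.
gcd(2,23)=1
lcm=46


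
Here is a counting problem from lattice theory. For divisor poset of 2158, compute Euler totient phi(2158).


phi(n) = n * prod_{p|n} (1 - 1/p).
Prime divisors of 2158: [2, 13, 83]
phi(2158) = 2158 * (1 - 1/2) * (1 - 1/13) * (1 - 1/83)
phi(2158) = 984


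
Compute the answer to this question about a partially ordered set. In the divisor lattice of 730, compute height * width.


Height = length of longest chain minus 1; width = size of largest antichain.
A maximum chain: 1 | 73 | 365 | 730  (height 3).
A maximum antichain: {2, 5, 73}  (width 3).
Product = 3 * 3 = 9


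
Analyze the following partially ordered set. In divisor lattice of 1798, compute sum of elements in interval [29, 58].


Interval [29,58] in divisors of 1798: [29, 58]
Sum = 87


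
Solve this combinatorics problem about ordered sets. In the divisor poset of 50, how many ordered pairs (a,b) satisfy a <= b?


The order relation is {(a,b) : a <= b}, reflexive so it includes (a,a).
Examples: (1,1), (1,10), (1,2), (1,25), (1,5), ...
Total ordered pairs: 18


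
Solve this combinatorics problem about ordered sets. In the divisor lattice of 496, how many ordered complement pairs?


Complement pair (a,b): a meet b = bottom, a join b = top.
Here: gcd(a,b)=1 and lcm(a,b)=496, i.e. a*b=496 with a,b coprime.
Pairs found: (1,496), (16,31), (31,16), (496,1)
Total ordered pairs: 4


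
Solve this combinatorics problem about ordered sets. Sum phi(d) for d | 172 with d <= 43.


Divisors of 172 up to 43: [1, 2, 4, 43]
phi values: [1, 1, 2, 42]
Sum = 46


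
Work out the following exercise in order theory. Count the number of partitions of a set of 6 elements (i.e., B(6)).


B(n) = number of set partitions of an n-element set.
B(n) satisfies the recurrence: B(n+1) = sum_k C(n,k)*B(k).
B(6) = 203


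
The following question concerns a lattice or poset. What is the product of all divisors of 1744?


Divisors of 1744: [1, 2, 4, 8, 16, 109, 218, 436, 872, 1744]
Product = n^(d(n)/2) = 1744^(10/2)
Product = 16133641521332224


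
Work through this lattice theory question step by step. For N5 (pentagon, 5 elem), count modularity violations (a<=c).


Modular law: if a <= c then a v (b ^ c) = (a v b) ^ c.
Check all triples (a,b,c) with a <= c among 5 elements.
  e.g. a=a, b=c, c=b: lhs=a != rhs=b
Total violating triples: 1


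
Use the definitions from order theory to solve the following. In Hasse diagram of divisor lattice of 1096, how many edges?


A cover relation a -< b holds when a < b with no c strictly between.
Cover relations:
  1 -< 2
  1 -< 137
  2 -< 4
  2 -< 274
  4 -< 8
  4 -< 548
  8 -< 1096
  137 -< 274
  ...2 more
Total: 10


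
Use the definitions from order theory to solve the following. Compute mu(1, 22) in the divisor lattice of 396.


In a divisor lattice, mu(a,b) = mu(b/a) where mu is the classical Mobius function.
b/a = 22/1 = 22
Prime factorization of 22: primes [2, 11]
22 is squarefree with 2 prime factor(s), so mu(22) = (-1)^2 = 1


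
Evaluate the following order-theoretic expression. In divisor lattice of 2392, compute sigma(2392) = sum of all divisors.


sigma(n) = sum of divisors.
Divisors of 2392: [1, 2, 4, 8, 13, 23, 26, 46, 52, 92, 104, 184, 299, 598, 1196, 2392]
Sum = 5040


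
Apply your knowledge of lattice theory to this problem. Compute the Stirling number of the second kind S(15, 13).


S(n,k) = k*S(n-1,k) + S(n-1,k-1).
S(14,13) = 91, S(14,12) = 3367
S(15,13) = 13*91 + 3367 = 1183 + 3367
S(15,13) = 4550


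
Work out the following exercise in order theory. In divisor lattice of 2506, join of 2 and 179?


In a divisor lattice, join = lcm (least common multiple).
gcd(2,179) = 1
lcm(2,179) = 2*179/gcd = 358/1 = 358


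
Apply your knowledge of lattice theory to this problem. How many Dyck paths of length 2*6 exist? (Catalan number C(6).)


C(n) = C(2n, n) / (n+1).
C(12, 6) = 924
C(6) = 924 / 7 = 132


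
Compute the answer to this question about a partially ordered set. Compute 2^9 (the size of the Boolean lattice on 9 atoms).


Power set = 2^n.
2^9 = 512


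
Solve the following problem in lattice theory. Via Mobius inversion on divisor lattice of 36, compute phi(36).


phi(n) = n * prod_{p|n} (1 - 1/p).
Prime divisors of 36: [2, 3]
phi(36) = 36 * (1 - 1/2) * (1 - 1/3)
phi(36) = 12


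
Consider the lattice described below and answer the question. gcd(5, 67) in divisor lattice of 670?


Meet=gcd.
gcd(5,67)=1


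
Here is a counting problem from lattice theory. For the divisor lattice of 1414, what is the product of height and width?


Height = length of longest chain minus 1; width = size of largest antichain.
A maximum chain: 1 | 101 | 707 | 1414  (height 3).
A maximum antichain: {2, 7, 101}  (width 3).
Product = 3 * 3 = 9


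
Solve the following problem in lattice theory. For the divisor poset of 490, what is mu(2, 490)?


In a divisor lattice, mu(a,b) = mu(b/a) where mu is the classical Mobius function.
b/a = 490/2 = 245
Prime factorization of 245: primes [5, 7]
245 is not squarefree, so mu(245) = 0


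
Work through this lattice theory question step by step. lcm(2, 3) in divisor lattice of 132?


Join=lcm.
gcd(2,3)=1
lcm=6


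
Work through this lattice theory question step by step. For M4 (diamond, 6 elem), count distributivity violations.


Distributive law: a ^ (b v c) = (a ^ b) v (a ^ c).
Check all 6^3 = 216 ordered triples (a,b,c).
  e.g. a=a1, b=a2, c=a3: lhs=a1 != rhs=0
  e.g. a=a1, b=a2, c=a4: lhs=a1 != rhs=0
Total violating triples: 24


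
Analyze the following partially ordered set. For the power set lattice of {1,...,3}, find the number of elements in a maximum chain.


A chain is a totally ordered subset; we count the number of elements in a maximum chain.
Compute, for each element x, the size of the longest chain ending at x:
  {}: 1
  {1}: 2
  {2}: 2
  {3}: 2
  {1,2}: 3
  {1,3}: 3
  ...
A maximum chain: {} < {1} < {1,2} < {1,2,3}
Number of elements in the longest chain: 4


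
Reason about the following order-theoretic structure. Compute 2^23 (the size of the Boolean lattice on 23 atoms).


Power set = 2^n.
2^23 = 8388608


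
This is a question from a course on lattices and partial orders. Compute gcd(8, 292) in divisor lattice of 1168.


In a divisor lattice, meet = gcd (greatest common divisor).
By Euclidean algorithm or factoring: gcd(8,292) = 4


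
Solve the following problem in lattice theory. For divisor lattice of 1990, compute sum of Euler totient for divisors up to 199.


Divisors of 1990 up to 199: [1, 2, 5, 10, 199]
phi values: [1, 1, 4, 4, 198]
Sum = 208


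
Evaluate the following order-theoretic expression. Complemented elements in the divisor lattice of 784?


An element a is complemented if some b has a meet b = bottom, a join b = top.
a is complemented iff gcd(a, n/a)=1, i.e. a is a unitary divisor of 784.
Complemented elements: 1, 16, 49, 784
Count: 4
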